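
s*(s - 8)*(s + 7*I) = s^3 - 8*s^2 + 7*I*s^2 - 56*I*s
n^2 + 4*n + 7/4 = (n + 1/2)*(n + 7/2)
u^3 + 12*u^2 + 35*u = u*(u + 5)*(u + 7)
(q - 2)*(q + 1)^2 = q^3 - 3*q - 2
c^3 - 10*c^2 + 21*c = c*(c - 7)*(c - 3)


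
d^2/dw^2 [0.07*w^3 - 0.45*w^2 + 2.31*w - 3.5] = 0.42*w - 0.9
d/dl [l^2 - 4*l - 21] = 2*l - 4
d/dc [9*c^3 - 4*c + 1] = 27*c^2 - 4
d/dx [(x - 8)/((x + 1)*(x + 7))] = (-x^2 + 16*x + 71)/(x^4 + 16*x^3 + 78*x^2 + 112*x + 49)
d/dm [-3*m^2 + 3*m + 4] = 3 - 6*m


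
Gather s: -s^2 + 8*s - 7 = -s^2 + 8*s - 7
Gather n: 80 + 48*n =48*n + 80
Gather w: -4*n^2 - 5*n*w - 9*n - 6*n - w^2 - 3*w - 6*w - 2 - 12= -4*n^2 - 15*n - w^2 + w*(-5*n - 9) - 14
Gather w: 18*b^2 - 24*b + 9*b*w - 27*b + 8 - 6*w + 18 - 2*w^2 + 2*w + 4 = 18*b^2 - 51*b - 2*w^2 + w*(9*b - 4) + 30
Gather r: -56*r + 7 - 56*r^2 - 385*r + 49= -56*r^2 - 441*r + 56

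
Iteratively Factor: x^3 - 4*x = (x + 2)*(x^2 - 2*x) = (x - 2)*(x + 2)*(x)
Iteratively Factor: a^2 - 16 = (a - 4)*(a + 4)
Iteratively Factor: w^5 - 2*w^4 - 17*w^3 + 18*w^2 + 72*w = (w - 3)*(w^4 + w^3 - 14*w^2 - 24*w) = w*(w - 3)*(w^3 + w^2 - 14*w - 24) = w*(w - 3)*(w + 2)*(w^2 - w - 12) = w*(w - 3)*(w + 2)*(w + 3)*(w - 4)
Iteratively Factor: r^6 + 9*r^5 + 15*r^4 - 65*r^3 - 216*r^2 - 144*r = (r + 3)*(r^5 + 6*r^4 - 3*r^3 - 56*r^2 - 48*r) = r*(r + 3)*(r^4 + 6*r^3 - 3*r^2 - 56*r - 48) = r*(r + 3)*(r + 4)*(r^3 + 2*r^2 - 11*r - 12) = r*(r - 3)*(r + 3)*(r + 4)*(r^2 + 5*r + 4) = r*(r - 3)*(r + 1)*(r + 3)*(r + 4)*(r + 4)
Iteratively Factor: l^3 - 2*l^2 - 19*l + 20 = (l + 4)*(l^2 - 6*l + 5) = (l - 1)*(l + 4)*(l - 5)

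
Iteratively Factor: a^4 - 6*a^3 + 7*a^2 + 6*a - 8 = (a - 1)*(a^3 - 5*a^2 + 2*a + 8) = (a - 1)*(a + 1)*(a^2 - 6*a + 8) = (a - 4)*(a - 1)*(a + 1)*(a - 2)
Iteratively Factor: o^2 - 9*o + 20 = (o - 4)*(o - 5)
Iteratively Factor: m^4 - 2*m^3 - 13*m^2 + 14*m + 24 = (m + 3)*(m^3 - 5*m^2 + 2*m + 8) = (m - 4)*(m + 3)*(m^2 - m - 2) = (m - 4)*(m + 1)*(m + 3)*(m - 2)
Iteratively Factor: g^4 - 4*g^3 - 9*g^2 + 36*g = (g - 3)*(g^3 - g^2 - 12*g) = (g - 4)*(g - 3)*(g^2 + 3*g) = g*(g - 4)*(g - 3)*(g + 3)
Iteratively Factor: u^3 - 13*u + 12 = (u - 3)*(u^2 + 3*u - 4) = (u - 3)*(u - 1)*(u + 4)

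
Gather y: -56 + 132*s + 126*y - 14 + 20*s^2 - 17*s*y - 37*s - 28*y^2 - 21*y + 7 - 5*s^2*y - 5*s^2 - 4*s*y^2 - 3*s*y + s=15*s^2 + 96*s + y^2*(-4*s - 28) + y*(-5*s^2 - 20*s + 105) - 63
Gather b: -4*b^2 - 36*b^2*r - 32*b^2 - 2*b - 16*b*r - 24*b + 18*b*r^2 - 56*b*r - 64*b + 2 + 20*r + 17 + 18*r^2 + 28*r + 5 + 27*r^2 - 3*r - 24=b^2*(-36*r - 36) + b*(18*r^2 - 72*r - 90) + 45*r^2 + 45*r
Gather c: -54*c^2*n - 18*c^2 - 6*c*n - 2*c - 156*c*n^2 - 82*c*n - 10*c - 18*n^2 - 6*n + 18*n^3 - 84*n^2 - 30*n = c^2*(-54*n - 18) + c*(-156*n^2 - 88*n - 12) + 18*n^3 - 102*n^2 - 36*n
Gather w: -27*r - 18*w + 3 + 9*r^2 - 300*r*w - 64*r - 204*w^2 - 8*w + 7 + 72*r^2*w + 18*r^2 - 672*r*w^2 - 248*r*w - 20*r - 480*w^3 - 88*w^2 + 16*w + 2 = 27*r^2 - 111*r - 480*w^3 + w^2*(-672*r - 292) + w*(72*r^2 - 548*r - 10) + 12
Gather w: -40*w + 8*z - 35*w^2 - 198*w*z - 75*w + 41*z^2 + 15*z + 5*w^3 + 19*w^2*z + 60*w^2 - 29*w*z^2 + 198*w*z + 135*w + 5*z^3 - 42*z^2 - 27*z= 5*w^3 + w^2*(19*z + 25) + w*(20 - 29*z^2) + 5*z^3 - z^2 - 4*z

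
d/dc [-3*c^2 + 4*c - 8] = 4 - 6*c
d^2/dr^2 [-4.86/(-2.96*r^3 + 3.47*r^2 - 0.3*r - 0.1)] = ((33.7284 - 86.3136*r)*(2.96*r^3 - 3.47*r^2 + 0.3*r + 0.1) + 4.86*(8.88*r^2 - 6.94*r + 0.3)*(17.76*r^2 - 13.88*r + 0.6))/(2.96*r^3 - 3.47*r^2 + 0.3*r + 0.1)^3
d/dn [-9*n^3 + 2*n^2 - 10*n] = -27*n^2 + 4*n - 10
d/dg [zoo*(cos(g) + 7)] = zoo*sin(g)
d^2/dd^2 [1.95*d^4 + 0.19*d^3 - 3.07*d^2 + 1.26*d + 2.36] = 23.4*d^2 + 1.14*d - 6.14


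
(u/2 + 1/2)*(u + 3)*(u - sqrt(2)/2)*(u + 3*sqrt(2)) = u^4/2 + 5*sqrt(2)*u^3/4 + 2*u^3 + 5*sqrt(2)*u^2 - 6*u + 15*sqrt(2)*u/4 - 9/2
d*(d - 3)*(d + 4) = d^3 + d^2 - 12*d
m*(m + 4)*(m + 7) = m^3 + 11*m^2 + 28*m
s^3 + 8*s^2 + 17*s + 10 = (s + 1)*(s + 2)*(s + 5)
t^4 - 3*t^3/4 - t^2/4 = t^2*(t - 1)*(t + 1/4)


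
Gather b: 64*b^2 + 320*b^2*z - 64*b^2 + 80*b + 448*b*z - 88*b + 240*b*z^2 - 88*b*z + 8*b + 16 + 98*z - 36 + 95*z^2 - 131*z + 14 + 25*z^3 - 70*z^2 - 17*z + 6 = 320*b^2*z + b*(240*z^2 + 360*z) + 25*z^3 + 25*z^2 - 50*z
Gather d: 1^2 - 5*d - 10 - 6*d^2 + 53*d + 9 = -6*d^2 + 48*d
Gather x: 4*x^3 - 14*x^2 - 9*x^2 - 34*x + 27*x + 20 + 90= 4*x^3 - 23*x^2 - 7*x + 110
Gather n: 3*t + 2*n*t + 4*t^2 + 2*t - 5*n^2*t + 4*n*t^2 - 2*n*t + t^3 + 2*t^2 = -5*n^2*t + 4*n*t^2 + t^3 + 6*t^2 + 5*t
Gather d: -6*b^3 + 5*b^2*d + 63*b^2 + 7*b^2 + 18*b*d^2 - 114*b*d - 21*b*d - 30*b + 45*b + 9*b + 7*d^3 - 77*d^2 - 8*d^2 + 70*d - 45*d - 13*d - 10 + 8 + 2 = -6*b^3 + 70*b^2 + 24*b + 7*d^3 + d^2*(18*b - 85) + d*(5*b^2 - 135*b + 12)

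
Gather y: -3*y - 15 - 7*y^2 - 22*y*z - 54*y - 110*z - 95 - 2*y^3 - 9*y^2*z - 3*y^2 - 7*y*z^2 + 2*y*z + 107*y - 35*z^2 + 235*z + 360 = -2*y^3 + y^2*(-9*z - 10) + y*(-7*z^2 - 20*z + 50) - 35*z^2 + 125*z + 250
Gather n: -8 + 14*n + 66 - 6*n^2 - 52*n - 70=-6*n^2 - 38*n - 12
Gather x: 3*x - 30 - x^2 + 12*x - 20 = -x^2 + 15*x - 50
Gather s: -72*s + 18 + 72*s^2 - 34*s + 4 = 72*s^2 - 106*s + 22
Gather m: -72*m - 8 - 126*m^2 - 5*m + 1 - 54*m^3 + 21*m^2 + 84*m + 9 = -54*m^3 - 105*m^2 + 7*m + 2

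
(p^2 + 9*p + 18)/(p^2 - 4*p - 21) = (p + 6)/(p - 7)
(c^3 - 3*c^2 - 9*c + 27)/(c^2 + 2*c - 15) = (c^2 - 9)/(c + 5)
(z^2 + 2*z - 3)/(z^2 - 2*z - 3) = (-z^2 - 2*z + 3)/(-z^2 + 2*z + 3)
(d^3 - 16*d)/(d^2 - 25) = d*(d^2 - 16)/(d^2 - 25)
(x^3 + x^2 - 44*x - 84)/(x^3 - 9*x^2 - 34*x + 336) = (x + 2)/(x - 8)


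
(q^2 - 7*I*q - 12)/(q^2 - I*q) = (q^2 - 7*I*q - 12)/(q*(q - I))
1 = 1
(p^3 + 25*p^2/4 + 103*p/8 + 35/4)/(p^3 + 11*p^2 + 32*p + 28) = (8*p^2 + 34*p + 35)/(8*(p^2 + 9*p + 14))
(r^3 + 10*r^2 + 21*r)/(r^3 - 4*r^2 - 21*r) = (r + 7)/(r - 7)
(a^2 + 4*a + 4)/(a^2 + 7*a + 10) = (a + 2)/(a + 5)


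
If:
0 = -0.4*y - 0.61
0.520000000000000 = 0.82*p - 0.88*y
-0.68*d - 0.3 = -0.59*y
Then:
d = -1.76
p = -1.00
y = -1.52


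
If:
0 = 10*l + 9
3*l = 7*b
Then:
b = -27/70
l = -9/10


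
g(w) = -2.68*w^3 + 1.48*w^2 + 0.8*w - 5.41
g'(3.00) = -62.68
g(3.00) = -62.05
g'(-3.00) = -80.44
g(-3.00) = 77.87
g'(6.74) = -344.49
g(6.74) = -753.35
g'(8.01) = -491.34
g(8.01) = -1281.36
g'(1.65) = -16.20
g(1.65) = -12.10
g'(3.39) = -81.56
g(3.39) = -90.10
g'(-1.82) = -31.22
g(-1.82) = 14.19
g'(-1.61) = -24.81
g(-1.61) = 8.32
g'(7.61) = -442.29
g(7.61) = -1094.72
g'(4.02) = -117.23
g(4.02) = -152.38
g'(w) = -8.04*w^2 + 2.96*w + 0.8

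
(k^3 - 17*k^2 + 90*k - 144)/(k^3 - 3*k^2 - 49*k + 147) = (k^2 - 14*k + 48)/(k^2 - 49)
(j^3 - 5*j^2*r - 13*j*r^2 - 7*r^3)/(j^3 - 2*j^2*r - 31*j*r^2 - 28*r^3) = (j + r)/(j + 4*r)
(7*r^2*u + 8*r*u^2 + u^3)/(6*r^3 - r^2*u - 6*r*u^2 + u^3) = u*(7*r + u)/(6*r^2 - 7*r*u + u^2)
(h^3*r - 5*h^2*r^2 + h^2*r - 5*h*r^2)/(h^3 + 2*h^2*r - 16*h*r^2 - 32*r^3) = h*r*(h^2 - 5*h*r + h - 5*r)/(h^3 + 2*h^2*r - 16*h*r^2 - 32*r^3)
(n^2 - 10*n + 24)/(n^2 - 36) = (n - 4)/(n + 6)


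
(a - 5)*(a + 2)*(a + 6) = a^3 + 3*a^2 - 28*a - 60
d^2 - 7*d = d*(d - 7)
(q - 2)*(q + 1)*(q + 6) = q^3 + 5*q^2 - 8*q - 12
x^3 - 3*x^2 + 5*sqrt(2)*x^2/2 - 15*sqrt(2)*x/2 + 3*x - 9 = (x - 3)*(x + sqrt(2))*(x + 3*sqrt(2)/2)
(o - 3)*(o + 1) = o^2 - 2*o - 3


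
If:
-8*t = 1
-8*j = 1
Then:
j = -1/8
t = -1/8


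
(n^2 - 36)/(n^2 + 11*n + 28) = (n^2 - 36)/(n^2 + 11*n + 28)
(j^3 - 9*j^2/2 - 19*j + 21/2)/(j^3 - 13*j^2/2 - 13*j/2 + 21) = (2*j^2 + 5*j - 3)/(2*j^2 + j - 6)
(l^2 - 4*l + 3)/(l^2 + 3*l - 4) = (l - 3)/(l + 4)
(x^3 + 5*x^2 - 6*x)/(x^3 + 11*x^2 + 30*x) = (x - 1)/(x + 5)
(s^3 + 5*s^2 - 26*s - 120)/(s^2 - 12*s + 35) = (s^2 + 10*s + 24)/(s - 7)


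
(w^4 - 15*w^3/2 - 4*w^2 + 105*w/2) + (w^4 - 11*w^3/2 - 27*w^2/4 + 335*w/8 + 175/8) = 2*w^4 - 13*w^3 - 43*w^2/4 + 755*w/8 + 175/8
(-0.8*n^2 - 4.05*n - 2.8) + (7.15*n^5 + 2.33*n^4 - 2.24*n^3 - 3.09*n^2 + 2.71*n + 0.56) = 7.15*n^5 + 2.33*n^4 - 2.24*n^3 - 3.89*n^2 - 1.34*n - 2.24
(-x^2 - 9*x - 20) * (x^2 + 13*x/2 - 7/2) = -x^4 - 31*x^3/2 - 75*x^2 - 197*x/2 + 70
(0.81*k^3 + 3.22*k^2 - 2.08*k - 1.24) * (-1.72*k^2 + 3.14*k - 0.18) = -1.3932*k^5 - 2.995*k^4 + 13.5426*k^3 - 4.978*k^2 - 3.5192*k + 0.2232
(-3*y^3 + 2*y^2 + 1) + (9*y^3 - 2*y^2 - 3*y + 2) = 6*y^3 - 3*y + 3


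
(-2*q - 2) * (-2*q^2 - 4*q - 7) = 4*q^3 + 12*q^2 + 22*q + 14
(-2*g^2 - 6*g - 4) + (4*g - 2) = -2*g^2 - 2*g - 6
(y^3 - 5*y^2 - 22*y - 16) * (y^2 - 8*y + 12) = y^5 - 13*y^4 + 30*y^3 + 100*y^2 - 136*y - 192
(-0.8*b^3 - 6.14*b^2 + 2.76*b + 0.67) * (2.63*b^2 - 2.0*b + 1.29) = -2.104*b^5 - 14.5482*b^4 + 18.5068*b^3 - 11.6785*b^2 + 2.2204*b + 0.8643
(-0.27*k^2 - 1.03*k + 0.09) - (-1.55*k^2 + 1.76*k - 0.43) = 1.28*k^2 - 2.79*k + 0.52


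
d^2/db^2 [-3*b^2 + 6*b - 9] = -6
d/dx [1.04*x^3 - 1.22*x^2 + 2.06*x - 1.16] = 3.12*x^2 - 2.44*x + 2.06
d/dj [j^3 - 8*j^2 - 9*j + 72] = 3*j^2 - 16*j - 9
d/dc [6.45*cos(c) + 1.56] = -6.45*sin(c)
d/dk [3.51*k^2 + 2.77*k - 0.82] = 7.02*k + 2.77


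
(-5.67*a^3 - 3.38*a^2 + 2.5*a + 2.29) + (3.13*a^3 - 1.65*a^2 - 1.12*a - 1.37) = -2.54*a^3 - 5.03*a^2 + 1.38*a + 0.92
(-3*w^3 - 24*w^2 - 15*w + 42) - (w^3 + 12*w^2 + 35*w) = -4*w^3 - 36*w^2 - 50*w + 42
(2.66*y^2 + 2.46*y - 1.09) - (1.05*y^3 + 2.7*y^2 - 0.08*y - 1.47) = -1.05*y^3 - 0.04*y^2 + 2.54*y + 0.38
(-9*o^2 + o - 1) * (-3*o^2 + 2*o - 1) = 27*o^4 - 21*o^3 + 14*o^2 - 3*o + 1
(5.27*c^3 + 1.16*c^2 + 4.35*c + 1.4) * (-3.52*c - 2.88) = -18.5504*c^4 - 19.2608*c^3 - 18.6528*c^2 - 17.456*c - 4.032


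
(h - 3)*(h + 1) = h^2 - 2*h - 3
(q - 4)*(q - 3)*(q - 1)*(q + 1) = q^4 - 7*q^3 + 11*q^2 + 7*q - 12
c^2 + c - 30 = (c - 5)*(c + 6)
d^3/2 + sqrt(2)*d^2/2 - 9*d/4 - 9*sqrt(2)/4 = (d/2 + sqrt(2)/2)*(d - 3*sqrt(2)/2)*(d + 3*sqrt(2)/2)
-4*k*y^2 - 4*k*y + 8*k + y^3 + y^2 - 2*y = (-4*k + y)*(y - 1)*(y + 2)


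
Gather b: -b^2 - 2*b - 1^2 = -b^2 - 2*b - 1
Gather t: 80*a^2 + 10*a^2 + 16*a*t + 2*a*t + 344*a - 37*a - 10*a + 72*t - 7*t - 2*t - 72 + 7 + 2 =90*a^2 + 297*a + t*(18*a + 63) - 63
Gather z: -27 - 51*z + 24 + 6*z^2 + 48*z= 6*z^2 - 3*z - 3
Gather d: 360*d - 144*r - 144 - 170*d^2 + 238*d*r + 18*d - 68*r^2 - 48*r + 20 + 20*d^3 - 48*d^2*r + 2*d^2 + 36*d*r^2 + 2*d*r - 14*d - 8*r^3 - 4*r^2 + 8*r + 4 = 20*d^3 + d^2*(-48*r - 168) + d*(36*r^2 + 240*r + 364) - 8*r^3 - 72*r^2 - 184*r - 120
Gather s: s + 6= s + 6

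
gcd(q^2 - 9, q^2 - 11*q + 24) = q - 3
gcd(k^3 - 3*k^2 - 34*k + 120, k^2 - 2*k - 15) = k - 5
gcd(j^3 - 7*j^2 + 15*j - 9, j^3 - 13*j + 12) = j^2 - 4*j + 3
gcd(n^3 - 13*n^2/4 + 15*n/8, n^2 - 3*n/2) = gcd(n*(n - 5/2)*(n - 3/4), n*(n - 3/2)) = n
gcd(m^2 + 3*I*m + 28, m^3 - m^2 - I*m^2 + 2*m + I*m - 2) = 1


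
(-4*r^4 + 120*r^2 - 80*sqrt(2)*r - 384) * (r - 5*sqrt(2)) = -4*r^5 + 20*sqrt(2)*r^4 + 120*r^3 - 680*sqrt(2)*r^2 + 416*r + 1920*sqrt(2)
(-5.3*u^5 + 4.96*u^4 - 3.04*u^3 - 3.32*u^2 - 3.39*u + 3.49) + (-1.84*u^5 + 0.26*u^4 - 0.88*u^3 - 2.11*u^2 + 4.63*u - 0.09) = -7.14*u^5 + 5.22*u^4 - 3.92*u^3 - 5.43*u^2 + 1.24*u + 3.4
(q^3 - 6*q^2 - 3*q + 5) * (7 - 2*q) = -2*q^4 + 19*q^3 - 36*q^2 - 31*q + 35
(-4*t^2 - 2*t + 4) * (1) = -4*t^2 - 2*t + 4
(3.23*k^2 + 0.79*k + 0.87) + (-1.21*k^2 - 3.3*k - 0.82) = 2.02*k^2 - 2.51*k + 0.05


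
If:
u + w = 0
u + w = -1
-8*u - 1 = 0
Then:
No Solution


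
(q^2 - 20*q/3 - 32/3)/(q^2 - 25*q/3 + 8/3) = (3*q + 4)/(3*q - 1)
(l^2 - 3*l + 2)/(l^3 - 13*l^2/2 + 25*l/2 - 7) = 2/(2*l - 7)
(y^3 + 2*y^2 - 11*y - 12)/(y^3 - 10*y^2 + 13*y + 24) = (y + 4)/(y - 8)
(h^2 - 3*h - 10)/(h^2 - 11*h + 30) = (h + 2)/(h - 6)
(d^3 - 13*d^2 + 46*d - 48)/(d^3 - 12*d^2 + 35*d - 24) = (d - 2)/(d - 1)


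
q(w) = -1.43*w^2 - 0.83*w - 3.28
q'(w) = -2.86*w - 0.83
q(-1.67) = -5.88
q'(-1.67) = 3.95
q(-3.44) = -17.35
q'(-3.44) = 9.01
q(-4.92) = -33.81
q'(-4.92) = 13.24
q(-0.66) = -3.36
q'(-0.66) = 1.06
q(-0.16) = -3.18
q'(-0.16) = -0.37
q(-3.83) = -21.08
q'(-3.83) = 10.12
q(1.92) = -10.15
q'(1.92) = -6.32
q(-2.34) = -9.17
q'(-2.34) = 5.86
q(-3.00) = -13.66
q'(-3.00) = 7.75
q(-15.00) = -312.58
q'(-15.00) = 42.07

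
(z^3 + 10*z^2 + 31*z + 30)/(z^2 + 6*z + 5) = (z^2 + 5*z + 6)/(z + 1)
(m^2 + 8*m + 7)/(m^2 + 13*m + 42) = (m + 1)/(m + 6)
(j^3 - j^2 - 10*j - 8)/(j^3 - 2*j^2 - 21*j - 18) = (j^2 - 2*j - 8)/(j^2 - 3*j - 18)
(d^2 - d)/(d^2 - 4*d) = (d - 1)/(d - 4)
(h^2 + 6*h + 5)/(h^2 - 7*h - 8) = (h + 5)/(h - 8)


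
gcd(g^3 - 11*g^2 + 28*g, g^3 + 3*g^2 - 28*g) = g^2 - 4*g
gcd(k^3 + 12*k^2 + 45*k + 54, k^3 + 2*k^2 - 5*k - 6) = k + 3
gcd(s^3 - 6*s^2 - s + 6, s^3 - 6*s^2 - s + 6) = s^3 - 6*s^2 - s + 6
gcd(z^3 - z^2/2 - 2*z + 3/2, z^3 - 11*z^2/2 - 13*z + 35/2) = z - 1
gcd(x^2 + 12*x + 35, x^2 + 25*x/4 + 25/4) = x + 5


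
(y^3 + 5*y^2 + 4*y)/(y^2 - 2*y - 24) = y*(y + 1)/(y - 6)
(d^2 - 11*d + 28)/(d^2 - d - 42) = (d - 4)/(d + 6)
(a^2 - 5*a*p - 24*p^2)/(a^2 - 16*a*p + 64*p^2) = (-a - 3*p)/(-a + 8*p)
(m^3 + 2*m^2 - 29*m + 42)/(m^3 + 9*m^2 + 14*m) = (m^2 - 5*m + 6)/(m*(m + 2))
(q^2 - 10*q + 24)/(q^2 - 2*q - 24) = (q - 4)/(q + 4)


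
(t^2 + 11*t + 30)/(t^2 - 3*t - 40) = (t + 6)/(t - 8)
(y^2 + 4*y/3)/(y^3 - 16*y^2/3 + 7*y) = (3*y + 4)/(3*y^2 - 16*y + 21)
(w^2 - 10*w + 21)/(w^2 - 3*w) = (w - 7)/w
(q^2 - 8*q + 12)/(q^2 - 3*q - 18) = (q - 2)/(q + 3)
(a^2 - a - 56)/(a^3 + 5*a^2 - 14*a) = (a - 8)/(a*(a - 2))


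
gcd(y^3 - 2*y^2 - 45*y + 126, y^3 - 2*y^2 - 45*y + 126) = y^3 - 2*y^2 - 45*y + 126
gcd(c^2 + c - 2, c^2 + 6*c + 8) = c + 2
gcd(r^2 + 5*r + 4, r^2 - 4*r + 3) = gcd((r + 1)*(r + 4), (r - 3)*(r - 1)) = 1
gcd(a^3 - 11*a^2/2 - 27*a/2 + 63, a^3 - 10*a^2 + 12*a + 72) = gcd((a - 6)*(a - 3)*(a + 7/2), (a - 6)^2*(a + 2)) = a - 6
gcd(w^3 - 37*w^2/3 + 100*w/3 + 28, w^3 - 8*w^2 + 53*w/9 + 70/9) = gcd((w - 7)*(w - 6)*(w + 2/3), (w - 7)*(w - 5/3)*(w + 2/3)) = w^2 - 19*w/3 - 14/3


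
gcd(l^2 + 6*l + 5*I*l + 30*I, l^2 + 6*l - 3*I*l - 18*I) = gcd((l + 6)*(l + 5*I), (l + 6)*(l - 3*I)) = l + 6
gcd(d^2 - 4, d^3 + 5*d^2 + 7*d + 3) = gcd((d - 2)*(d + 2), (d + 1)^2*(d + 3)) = 1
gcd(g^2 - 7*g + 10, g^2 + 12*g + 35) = 1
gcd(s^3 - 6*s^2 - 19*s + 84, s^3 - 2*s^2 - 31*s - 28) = s^2 - 3*s - 28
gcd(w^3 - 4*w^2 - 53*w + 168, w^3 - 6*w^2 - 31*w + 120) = w^2 - 11*w + 24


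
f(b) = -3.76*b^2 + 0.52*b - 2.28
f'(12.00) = -89.72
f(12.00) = -537.48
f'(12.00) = -89.72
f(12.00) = -537.48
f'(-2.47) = 19.09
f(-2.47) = -26.50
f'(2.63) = -19.26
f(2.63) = -26.92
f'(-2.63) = 20.30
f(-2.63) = -29.66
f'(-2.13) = 16.54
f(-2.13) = -20.45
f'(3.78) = -27.91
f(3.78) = -54.04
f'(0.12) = -0.38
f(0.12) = -2.27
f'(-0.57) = 4.81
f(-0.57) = -3.80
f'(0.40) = -2.49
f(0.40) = -2.67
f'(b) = 0.52 - 7.52*b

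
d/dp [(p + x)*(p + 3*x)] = 2*p + 4*x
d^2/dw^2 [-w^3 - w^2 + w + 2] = -6*w - 2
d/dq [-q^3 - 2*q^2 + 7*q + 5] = -3*q^2 - 4*q + 7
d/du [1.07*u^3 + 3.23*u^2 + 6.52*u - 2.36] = 3.21*u^2 + 6.46*u + 6.52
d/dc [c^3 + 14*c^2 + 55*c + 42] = 3*c^2 + 28*c + 55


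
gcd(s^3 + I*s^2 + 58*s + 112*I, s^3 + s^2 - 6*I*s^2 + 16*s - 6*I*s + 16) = s^2 - 6*I*s + 16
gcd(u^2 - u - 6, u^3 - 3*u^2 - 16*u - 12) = u + 2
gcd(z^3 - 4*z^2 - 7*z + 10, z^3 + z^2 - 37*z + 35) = z^2 - 6*z + 5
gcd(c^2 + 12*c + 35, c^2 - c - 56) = c + 7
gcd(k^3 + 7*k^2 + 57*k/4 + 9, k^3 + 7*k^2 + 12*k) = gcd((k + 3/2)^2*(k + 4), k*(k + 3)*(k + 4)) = k + 4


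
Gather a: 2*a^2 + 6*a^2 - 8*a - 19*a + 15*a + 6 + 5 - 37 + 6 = 8*a^2 - 12*a - 20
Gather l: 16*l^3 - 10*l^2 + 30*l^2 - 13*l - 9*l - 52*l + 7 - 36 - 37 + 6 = 16*l^3 + 20*l^2 - 74*l - 60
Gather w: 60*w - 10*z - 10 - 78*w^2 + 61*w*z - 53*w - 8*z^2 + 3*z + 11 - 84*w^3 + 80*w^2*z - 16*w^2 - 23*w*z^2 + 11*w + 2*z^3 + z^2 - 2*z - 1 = -84*w^3 + w^2*(80*z - 94) + w*(-23*z^2 + 61*z + 18) + 2*z^3 - 7*z^2 - 9*z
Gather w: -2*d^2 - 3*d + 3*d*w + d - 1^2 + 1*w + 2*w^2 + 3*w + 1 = -2*d^2 - 2*d + 2*w^2 + w*(3*d + 4)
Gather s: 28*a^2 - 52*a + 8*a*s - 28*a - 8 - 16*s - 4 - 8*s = 28*a^2 - 80*a + s*(8*a - 24) - 12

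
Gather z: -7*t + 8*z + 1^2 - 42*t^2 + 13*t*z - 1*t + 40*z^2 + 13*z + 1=-42*t^2 - 8*t + 40*z^2 + z*(13*t + 21) + 2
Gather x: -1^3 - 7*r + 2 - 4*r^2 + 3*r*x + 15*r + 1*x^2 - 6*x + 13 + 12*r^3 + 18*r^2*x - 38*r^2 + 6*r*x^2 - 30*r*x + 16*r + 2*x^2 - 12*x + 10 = 12*r^3 - 42*r^2 + 24*r + x^2*(6*r + 3) + x*(18*r^2 - 27*r - 18) + 24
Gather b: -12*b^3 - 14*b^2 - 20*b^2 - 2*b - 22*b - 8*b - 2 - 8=-12*b^3 - 34*b^2 - 32*b - 10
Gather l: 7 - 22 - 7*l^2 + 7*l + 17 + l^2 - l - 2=-6*l^2 + 6*l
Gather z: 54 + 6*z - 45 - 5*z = z + 9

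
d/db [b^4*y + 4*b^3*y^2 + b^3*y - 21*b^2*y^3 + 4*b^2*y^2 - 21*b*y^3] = y*(4*b^3 + 12*b^2*y + 3*b^2 - 42*b*y^2 + 8*b*y - 21*y^2)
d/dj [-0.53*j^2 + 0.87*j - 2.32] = 0.87 - 1.06*j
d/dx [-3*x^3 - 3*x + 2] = -9*x^2 - 3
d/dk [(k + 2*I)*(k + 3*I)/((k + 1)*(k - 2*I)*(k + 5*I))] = (-k^4 - 10*I*k^3 + k^2*(43 - 2*I) + k*(32 + 36*I) + 60 + 68*I)/(k^6 + k^5*(2 + 6*I) + k^4*(12 + 12*I) + k^3*(22 + 66*I) + k^2*(111 + 120*I) + k*(200 + 60*I) + 100)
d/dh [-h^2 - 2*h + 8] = -2*h - 2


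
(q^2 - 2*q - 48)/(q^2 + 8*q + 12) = (q - 8)/(q + 2)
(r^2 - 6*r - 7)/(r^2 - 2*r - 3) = (r - 7)/(r - 3)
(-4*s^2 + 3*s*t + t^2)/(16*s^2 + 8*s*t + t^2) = (-s + t)/(4*s + t)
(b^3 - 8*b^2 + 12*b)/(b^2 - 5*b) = (b^2 - 8*b + 12)/(b - 5)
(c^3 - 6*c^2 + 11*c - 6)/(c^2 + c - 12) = (c^2 - 3*c + 2)/(c + 4)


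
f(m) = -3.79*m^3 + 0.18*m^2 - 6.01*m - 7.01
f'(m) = -11.37*m^2 + 0.36*m - 6.01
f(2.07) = -52.30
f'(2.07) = -53.98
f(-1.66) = 20.80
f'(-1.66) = -37.94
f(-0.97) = 2.45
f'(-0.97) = -17.06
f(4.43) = -359.60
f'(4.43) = -227.55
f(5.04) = -517.94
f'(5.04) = -293.01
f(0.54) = -10.80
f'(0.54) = -9.13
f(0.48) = -10.27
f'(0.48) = -8.46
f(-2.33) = 55.91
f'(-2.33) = -68.58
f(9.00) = -2809.43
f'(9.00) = -923.74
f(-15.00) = 12914.89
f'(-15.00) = -2569.66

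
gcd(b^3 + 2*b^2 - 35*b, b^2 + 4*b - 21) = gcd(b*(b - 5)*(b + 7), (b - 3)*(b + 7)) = b + 7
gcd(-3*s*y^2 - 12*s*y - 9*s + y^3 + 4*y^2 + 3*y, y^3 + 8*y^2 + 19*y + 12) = y^2 + 4*y + 3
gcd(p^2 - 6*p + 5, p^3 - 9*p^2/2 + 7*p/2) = p - 1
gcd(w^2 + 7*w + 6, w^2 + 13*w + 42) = w + 6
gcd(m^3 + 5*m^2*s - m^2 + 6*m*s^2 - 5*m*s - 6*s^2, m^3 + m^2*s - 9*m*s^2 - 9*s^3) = m + 3*s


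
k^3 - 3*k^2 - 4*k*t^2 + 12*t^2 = (k - 3)*(k - 2*t)*(k + 2*t)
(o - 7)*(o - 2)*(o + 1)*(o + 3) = o^4 - 5*o^3 - 19*o^2 + 29*o + 42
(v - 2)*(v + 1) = v^2 - v - 2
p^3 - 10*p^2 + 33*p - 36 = (p - 4)*(p - 3)^2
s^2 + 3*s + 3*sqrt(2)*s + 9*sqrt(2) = (s + 3)*(s + 3*sqrt(2))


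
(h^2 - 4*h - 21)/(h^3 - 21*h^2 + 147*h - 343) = (h + 3)/(h^2 - 14*h + 49)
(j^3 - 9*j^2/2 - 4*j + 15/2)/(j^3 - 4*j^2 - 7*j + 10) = (j + 3/2)/(j + 2)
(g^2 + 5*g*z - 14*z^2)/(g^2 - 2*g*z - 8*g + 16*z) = (g + 7*z)/(g - 8)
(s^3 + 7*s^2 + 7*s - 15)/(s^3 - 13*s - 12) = (s^2 + 4*s - 5)/(s^2 - 3*s - 4)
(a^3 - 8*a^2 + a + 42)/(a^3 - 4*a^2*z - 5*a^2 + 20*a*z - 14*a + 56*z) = (3 - a)/(-a + 4*z)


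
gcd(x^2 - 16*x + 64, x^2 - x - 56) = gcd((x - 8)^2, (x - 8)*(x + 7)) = x - 8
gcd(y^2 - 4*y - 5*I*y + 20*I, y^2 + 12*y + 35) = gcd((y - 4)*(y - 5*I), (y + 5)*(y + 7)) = 1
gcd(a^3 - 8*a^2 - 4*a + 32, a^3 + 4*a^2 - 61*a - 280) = a - 8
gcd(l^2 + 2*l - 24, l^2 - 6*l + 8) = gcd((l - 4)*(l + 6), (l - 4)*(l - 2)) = l - 4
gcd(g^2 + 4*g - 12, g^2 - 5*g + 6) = g - 2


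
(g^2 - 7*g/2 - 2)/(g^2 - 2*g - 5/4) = 2*(g - 4)/(2*g - 5)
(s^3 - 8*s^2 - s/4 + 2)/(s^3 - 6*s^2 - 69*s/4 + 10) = (2*s + 1)/(2*s + 5)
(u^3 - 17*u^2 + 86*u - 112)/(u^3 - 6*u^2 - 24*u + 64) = (u - 7)/(u + 4)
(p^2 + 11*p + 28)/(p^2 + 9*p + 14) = (p + 4)/(p + 2)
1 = 1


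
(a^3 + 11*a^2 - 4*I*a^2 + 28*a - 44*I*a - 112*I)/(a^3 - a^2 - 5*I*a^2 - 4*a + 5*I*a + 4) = (a^2 + 11*a + 28)/(a^2 - a*(1 + I) + I)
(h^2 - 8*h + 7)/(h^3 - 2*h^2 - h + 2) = (h - 7)/(h^2 - h - 2)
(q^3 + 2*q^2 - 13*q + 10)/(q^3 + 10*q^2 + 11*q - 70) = (q - 1)/(q + 7)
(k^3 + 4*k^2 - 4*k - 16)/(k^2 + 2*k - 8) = k + 2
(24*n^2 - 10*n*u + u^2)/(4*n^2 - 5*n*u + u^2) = (-6*n + u)/(-n + u)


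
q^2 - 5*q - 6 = (q - 6)*(q + 1)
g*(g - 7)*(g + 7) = g^3 - 49*g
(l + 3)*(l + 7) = l^2 + 10*l + 21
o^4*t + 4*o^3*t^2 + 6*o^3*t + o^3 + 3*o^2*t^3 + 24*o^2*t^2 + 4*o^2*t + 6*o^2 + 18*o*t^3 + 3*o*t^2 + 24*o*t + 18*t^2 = (o + 6)*(o + t)*(o + 3*t)*(o*t + 1)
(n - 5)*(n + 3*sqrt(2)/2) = n^2 - 5*n + 3*sqrt(2)*n/2 - 15*sqrt(2)/2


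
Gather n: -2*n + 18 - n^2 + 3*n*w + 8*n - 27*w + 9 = -n^2 + n*(3*w + 6) - 27*w + 27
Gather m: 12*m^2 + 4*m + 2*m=12*m^2 + 6*m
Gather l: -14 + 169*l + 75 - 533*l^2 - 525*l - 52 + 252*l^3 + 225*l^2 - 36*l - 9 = 252*l^3 - 308*l^2 - 392*l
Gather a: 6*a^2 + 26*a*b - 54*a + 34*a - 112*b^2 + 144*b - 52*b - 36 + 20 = 6*a^2 + a*(26*b - 20) - 112*b^2 + 92*b - 16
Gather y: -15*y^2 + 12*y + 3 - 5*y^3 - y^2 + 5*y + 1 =-5*y^3 - 16*y^2 + 17*y + 4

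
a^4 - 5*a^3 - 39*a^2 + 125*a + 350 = (a - 7)*(a - 5)*(a + 2)*(a + 5)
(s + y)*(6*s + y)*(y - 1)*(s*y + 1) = 6*s^3*y^2 - 6*s^3*y + 7*s^2*y^3 - 7*s^2*y^2 + 6*s^2*y - 6*s^2 + s*y^4 - s*y^3 + 7*s*y^2 - 7*s*y + y^3 - y^2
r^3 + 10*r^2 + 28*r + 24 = (r + 2)^2*(r + 6)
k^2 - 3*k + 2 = (k - 2)*(k - 1)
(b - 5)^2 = b^2 - 10*b + 25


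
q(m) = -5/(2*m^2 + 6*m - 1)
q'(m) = -5*(-4*m - 6)/(2*m^2 + 6*m - 1)^2 = 10*(2*m + 3)/(2*m^2 + 6*m - 1)^2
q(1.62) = -0.36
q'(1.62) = 0.32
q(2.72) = -0.17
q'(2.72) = 0.09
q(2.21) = -0.23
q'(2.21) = 0.15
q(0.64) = -1.37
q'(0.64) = 3.20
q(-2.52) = 1.46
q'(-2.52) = -1.74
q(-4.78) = -0.31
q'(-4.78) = -0.26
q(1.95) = -0.27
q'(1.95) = 0.21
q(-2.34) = 1.22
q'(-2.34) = -1.00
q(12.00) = -0.01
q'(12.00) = 0.00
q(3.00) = -0.14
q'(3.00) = 0.07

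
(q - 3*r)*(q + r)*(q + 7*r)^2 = q^4 + 12*q^3*r + 18*q^2*r^2 - 140*q*r^3 - 147*r^4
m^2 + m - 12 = (m - 3)*(m + 4)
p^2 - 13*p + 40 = (p - 8)*(p - 5)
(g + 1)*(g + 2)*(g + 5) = g^3 + 8*g^2 + 17*g + 10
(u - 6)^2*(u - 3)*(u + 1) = u^4 - 14*u^3 + 57*u^2 - 36*u - 108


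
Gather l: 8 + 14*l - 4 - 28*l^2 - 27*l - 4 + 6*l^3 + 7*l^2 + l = 6*l^3 - 21*l^2 - 12*l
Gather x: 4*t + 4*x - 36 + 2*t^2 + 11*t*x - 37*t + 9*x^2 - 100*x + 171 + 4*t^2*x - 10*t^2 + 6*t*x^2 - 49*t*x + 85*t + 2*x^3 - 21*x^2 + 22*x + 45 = -8*t^2 + 52*t + 2*x^3 + x^2*(6*t - 12) + x*(4*t^2 - 38*t - 74) + 180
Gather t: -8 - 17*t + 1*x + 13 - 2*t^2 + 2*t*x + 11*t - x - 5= -2*t^2 + t*(2*x - 6)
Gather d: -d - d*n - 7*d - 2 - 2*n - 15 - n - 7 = d*(-n - 8) - 3*n - 24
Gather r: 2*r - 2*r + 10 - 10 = 0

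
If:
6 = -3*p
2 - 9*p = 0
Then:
No Solution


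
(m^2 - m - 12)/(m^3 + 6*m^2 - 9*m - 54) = (m - 4)/(m^2 + 3*m - 18)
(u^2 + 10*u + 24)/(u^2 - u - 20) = (u + 6)/(u - 5)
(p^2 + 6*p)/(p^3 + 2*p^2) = (p + 6)/(p*(p + 2))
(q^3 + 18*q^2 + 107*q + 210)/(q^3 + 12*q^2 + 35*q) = (q + 6)/q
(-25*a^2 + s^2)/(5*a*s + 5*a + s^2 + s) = (-5*a + s)/(s + 1)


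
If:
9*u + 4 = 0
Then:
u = -4/9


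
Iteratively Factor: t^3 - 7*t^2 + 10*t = (t)*(t^2 - 7*t + 10) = t*(t - 5)*(t - 2)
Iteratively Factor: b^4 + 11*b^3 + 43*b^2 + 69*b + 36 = (b + 4)*(b^3 + 7*b^2 + 15*b + 9) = (b + 1)*(b + 4)*(b^2 + 6*b + 9) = (b + 1)*(b + 3)*(b + 4)*(b + 3)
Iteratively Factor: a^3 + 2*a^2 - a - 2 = (a - 1)*(a^2 + 3*a + 2) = (a - 1)*(a + 1)*(a + 2)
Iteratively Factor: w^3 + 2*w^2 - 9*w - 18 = (w - 3)*(w^2 + 5*w + 6) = (w - 3)*(w + 3)*(w + 2)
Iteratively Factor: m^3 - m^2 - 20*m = (m)*(m^2 - m - 20) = m*(m + 4)*(m - 5)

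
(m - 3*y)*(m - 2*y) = m^2 - 5*m*y + 6*y^2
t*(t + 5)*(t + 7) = t^3 + 12*t^2 + 35*t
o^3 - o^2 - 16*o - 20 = (o - 5)*(o + 2)^2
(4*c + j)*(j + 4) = 4*c*j + 16*c + j^2 + 4*j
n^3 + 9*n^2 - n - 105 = (n - 3)*(n + 5)*(n + 7)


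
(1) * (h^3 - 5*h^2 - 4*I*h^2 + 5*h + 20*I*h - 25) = h^3 - 5*h^2 - 4*I*h^2 + 5*h + 20*I*h - 25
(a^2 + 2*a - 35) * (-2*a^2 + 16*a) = -2*a^4 + 12*a^3 + 102*a^2 - 560*a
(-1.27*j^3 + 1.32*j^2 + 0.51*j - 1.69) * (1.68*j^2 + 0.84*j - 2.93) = -2.1336*j^5 + 1.1508*j^4 + 5.6867*j^3 - 6.2784*j^2 - 2.9139*j + 4.9517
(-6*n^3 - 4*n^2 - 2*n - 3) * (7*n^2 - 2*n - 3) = -42*n^5 - 16*n^4 + 12*n^3 - 5*n^2 + 12*n + 9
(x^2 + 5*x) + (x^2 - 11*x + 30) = 2*x^2 - 6*x + 30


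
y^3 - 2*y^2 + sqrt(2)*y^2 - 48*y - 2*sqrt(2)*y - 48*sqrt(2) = (y - 8)*(y + 6)*(y + sqrt(2))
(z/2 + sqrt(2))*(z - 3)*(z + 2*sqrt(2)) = z^3/2 - 3*z^2/2 + 2*sqrt(2)*z^2 - 6*sqrt(2)*z + 4*z - 12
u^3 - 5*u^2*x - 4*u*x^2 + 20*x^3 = (u - 5*x)*(u - 2*x)*(u + 2*x)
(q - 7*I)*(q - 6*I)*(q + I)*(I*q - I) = I*q^4 + 12*q^3 - I*q^3 - 12*q^2 - 29*I*q^2 + 42*q + 29*I*q - 42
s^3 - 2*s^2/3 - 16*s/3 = s*(s - 8/3)*(s + 2)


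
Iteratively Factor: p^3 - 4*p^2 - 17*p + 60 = (p - 3)*(p^2 - p - 20) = (p - 5)*(p - 3)*(p + 4)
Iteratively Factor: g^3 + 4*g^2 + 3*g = (g)*(g^2 + 4*g + 3) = g*(g + 3)*(g + 1)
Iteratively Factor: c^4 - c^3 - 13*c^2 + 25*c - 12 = (c - 3)*(c^3 + 2*c^2 - 7*c + 4) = (c - 3)*(c + 4)*(c^2 - 2*c + 1) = (c - 3)*(c - 1)*(c + 4)*(c - 1)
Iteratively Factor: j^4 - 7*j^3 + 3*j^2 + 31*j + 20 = (j + 1)*(j^3 - 8*j^2 + 11*j + 20) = (j + 1)^2*(j^2 - 9*j + 20) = (j - 5)*(j + 1)^2*(j - 4)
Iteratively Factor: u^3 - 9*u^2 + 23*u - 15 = (u - 3)*(u^2 - 6*u + 5) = (u - 3)*(u - 1)*(u - 5)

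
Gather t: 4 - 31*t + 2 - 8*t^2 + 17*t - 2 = -8*t^2 - 14*t + 4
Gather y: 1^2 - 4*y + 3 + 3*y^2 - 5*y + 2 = 3*y^2 - 9*y + 6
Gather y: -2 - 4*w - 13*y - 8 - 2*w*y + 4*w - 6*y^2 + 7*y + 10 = -6*y^2 + y*(-2*w - 6)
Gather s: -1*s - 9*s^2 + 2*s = -9*s^2 + s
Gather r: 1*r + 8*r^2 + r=8*r^2 + 2*r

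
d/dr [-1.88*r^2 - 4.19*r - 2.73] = -3.76*r - 4.19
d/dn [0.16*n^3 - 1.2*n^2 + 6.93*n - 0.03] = 0.48*n^2 - 2.4*n + 6.93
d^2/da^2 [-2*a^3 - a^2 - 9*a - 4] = -12*a - 2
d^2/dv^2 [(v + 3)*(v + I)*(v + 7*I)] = 6*v + 6 + 16*I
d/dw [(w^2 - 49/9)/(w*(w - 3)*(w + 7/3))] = (-w^2 + 14*w/3 - 7)/(w^2*(w^2 - 6*w + 9))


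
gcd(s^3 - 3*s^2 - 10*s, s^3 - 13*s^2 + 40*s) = s^2 - 5*s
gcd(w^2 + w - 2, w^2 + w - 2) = w^2 + w - 2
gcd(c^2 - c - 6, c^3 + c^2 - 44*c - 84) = c + 2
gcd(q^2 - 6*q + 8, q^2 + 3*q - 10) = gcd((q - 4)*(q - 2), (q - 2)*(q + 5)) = q - 2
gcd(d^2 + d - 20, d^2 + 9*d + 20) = d + 5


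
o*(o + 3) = o^2 + 3*o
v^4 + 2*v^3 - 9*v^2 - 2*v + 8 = (v - 2)*(v - 1)*(v + 1)*(v + 4)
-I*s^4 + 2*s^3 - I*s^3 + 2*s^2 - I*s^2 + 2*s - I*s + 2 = (s + 1)*(s - I)*(s + 2*I)*(-I*s + 1)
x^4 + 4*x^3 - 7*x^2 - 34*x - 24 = (x - 3)*(x + 1)*(x + 2)*(x + 4)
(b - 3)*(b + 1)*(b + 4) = b^3 + 2*b^2 - 11*b - 12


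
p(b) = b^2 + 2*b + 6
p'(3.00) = 8.00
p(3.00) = 21.00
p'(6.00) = 14.00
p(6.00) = 54.00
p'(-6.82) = -11.64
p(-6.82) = 38.87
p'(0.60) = 3.20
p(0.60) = 7.56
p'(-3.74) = -5.48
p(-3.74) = 12.51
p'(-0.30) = 1.40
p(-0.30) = 5.49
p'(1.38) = 4.76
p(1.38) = 10.66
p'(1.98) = 5.96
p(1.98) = 13.88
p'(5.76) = 13.52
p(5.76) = 50.70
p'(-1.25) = -0.50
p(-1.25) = 5.06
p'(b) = 2*b + 2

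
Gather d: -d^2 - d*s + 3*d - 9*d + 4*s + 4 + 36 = -d^2 + d*(-s - 6) + 4*s + 40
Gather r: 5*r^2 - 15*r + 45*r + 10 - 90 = 5*r^2 + 30*r - 80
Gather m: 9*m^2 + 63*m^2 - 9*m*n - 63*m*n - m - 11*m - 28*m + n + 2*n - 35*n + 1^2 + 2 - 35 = 72*m^2 + m*(-72*n - 40) - 32*n - 32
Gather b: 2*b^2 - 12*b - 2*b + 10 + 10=2*b^2 - 14*b + 20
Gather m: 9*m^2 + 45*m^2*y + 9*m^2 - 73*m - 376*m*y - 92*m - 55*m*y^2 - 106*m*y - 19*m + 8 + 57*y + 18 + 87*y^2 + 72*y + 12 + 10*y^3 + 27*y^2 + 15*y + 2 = m^2*(45*y + 18) + m*(-55*y^2 - 482*y - 184) + 10*y^3 + 114*y^2 + 144*y + 40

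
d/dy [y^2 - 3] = 2*y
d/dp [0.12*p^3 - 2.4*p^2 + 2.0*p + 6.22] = 0.36*p^2 - 4.8*p + 2.0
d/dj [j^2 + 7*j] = 2*j + 7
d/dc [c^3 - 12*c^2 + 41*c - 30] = 3*c^2 - 24*c + 41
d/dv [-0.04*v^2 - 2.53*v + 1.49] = -0.08*v - 2.53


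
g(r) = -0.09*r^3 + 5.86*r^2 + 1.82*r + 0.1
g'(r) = -0.27*r^2 + 11.72*r + 1.82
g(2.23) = 32.30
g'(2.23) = 26.61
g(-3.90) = 87.47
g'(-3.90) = -47.99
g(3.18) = 62.25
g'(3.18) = 36.36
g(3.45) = 72.43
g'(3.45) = 39.04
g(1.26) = 11.52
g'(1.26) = 16.16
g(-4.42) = 114.31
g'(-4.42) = -55.26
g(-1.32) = 8.12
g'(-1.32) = -14.12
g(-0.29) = 0.07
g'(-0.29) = -1.60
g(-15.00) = 1595.05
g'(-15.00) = -234.73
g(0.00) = 0.10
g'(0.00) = 1.82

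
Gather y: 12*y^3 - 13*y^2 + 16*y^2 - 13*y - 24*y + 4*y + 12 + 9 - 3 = 12*y^3 + 3*y^2 - 33*y + 18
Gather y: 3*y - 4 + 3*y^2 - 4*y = 3*y^2 - y - 4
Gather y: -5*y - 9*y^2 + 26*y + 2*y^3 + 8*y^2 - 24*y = 2*y^3 - y^2 - 3*y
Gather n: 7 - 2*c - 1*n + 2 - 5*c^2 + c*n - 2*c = -5*c^2 - 4*c + n*(c - 1) + 9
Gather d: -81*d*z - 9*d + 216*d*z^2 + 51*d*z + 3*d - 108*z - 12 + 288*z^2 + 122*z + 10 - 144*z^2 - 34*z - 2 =d*(216*z^2 - 30*z - 6) + 144*z^2 - 20*z - 4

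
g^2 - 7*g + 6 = (g - 6)*(g - 1)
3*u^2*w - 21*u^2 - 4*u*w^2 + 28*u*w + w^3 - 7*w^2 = (-3*u + w)*(-u + w)*(w - 7)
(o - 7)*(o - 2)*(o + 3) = o^3 - 6*o^2 - 13*o + 42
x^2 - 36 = (x - 6)*(x + 6)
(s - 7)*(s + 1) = s^2 - 6*s - 7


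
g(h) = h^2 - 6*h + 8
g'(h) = 2*h - 6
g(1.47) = 1.34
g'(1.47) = -3.06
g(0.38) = 5.86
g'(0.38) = -5.24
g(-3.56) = 42.03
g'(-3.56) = -13.12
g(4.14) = 0.30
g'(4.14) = 2.28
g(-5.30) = 67.89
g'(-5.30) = -16.60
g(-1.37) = 18.10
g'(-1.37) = -8.74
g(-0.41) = 10.63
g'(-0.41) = -6.82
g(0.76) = 4.02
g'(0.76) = -4.48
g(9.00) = 35.00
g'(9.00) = 12.00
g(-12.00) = 224.00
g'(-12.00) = -30.00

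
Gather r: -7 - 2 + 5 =-4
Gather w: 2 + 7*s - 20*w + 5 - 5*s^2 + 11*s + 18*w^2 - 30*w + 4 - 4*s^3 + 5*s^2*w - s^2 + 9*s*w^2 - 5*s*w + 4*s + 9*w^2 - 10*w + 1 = -4*s^3 - 6*s^2 + 22*s + w^2*(9*s + 27) + w*(5*s^2 - 5*s - 60) + 12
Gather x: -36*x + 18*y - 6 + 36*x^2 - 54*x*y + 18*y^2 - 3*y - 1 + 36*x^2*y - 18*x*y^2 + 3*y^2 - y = x^2*(36*y + 36) + x*(-18*y^2 - 54*y - 36) + 21*y^2 + 14*y - 7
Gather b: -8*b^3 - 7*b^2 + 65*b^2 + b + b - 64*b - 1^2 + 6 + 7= -8*b^3 + 58*b^2 - 62*b + 12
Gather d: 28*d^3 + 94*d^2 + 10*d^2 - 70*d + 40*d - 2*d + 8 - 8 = 28*d^3 + 104*d^2 - 32*d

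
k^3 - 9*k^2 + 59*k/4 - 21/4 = (k - 7)*(k - 3/2)*(k - 1/2)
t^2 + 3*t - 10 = (t - 2)*(t + 5)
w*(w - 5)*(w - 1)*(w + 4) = w^4 - 2*w^3 - 19*w^2 + 20*w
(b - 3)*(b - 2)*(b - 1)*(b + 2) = b^4 - 4*b^3 - b^2 + 16*b - 12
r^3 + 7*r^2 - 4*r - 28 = (r - 2)*(r + 2)*(r + 7)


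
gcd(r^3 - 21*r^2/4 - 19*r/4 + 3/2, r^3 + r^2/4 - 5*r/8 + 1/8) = r^2 + 3*r/4 - 1/4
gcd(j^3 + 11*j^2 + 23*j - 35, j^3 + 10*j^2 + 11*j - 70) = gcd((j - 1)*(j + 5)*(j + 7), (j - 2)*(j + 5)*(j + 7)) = j^2 + 12*j + 35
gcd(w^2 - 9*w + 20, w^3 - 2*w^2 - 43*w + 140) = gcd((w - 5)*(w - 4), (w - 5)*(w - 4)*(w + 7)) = w^2 - 9*w + 20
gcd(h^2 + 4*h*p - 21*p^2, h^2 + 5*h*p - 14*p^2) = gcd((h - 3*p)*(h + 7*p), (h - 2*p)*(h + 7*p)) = h + 7*p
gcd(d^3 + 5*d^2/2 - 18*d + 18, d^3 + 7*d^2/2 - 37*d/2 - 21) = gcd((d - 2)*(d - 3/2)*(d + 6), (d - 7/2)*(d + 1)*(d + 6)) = d + 6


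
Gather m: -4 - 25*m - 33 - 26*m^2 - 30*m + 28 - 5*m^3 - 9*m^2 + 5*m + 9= -5*m^3 - 35*m^2 - 50*m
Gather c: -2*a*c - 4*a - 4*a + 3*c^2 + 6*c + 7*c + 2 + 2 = -8*a + 3*c^2 + c*(13 - 2*a) + 4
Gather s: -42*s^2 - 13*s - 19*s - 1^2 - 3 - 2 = -42*s^2 - 32*s - 6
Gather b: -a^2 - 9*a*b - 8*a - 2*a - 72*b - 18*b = -a^2 - 10*a + b*(-9*a - 90)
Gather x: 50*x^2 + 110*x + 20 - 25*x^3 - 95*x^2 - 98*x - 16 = -25*x^3 - 45*x^2 + 12*x + 4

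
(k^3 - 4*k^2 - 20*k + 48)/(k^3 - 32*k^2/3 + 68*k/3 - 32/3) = 3*(k^2 - 2*k - 24)/(3*k^2 - 26*k + 16)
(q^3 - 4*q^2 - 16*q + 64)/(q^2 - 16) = q - 4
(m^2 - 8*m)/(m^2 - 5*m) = (m - 8)/(m - 5)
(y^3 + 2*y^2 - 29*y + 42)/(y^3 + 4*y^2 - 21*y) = (y - 2)/y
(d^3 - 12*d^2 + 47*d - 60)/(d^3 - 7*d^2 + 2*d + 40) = (d - 3)/(d + 2)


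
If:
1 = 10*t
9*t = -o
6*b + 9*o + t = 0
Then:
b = 4/3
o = -9/10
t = 1/10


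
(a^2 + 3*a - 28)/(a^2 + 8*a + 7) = (a - 4)/(a + 1)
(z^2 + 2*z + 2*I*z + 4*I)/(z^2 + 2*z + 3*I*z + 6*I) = (z + 2*I)/(z + 3*I)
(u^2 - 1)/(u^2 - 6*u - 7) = (u - 1)/(u - 7)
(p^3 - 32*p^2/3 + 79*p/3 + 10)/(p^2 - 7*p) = (3*p^3 - 32*p^2 + 79*p + 30)/(3*p*(p - 7))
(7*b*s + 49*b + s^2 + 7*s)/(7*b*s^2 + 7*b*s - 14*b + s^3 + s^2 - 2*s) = (s + 7)/(s^2 + s - 2)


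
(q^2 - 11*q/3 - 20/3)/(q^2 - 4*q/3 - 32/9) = 3*(q - 5)/(3*q - 8)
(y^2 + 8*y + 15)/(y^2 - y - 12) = (y + 5)/(y - 4)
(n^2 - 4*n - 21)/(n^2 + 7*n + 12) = (n - 7)/(n + 4)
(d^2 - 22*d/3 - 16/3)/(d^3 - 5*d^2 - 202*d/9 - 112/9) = 3/(3*d + 7)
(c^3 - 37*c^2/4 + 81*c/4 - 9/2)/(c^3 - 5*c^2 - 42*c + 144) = (4*c^2 - 25*c + 6)/(4*(c^2 - 2*c - 48))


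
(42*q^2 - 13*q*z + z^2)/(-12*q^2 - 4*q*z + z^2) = (-7*q + z)/(2*q + z)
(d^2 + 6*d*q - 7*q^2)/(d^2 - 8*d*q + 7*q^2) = (-d - 7*q)/(-d + 7*q)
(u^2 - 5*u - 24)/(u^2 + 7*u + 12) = (u - 8)/(u + 4)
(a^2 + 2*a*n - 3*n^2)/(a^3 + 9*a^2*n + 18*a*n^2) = (a - n)/(a*(a + 6*n))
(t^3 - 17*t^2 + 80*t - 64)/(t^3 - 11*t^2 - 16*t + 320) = (t - 1)/(t + 5)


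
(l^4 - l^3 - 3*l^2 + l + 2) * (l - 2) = l^5 - 3*l^4 - l^3 + 7*l^2 - 4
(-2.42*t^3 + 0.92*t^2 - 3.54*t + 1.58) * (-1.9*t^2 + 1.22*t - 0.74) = 4.598*t^5 - 4.7004*t^4 + 9.6392*t^3 - 8.0016*t^2 + 4.5472*t - 1.1692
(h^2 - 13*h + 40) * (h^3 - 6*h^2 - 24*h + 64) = h^5 - 19*h^4 + 94*h^3 + 136*h^2 - 1792*h + 2560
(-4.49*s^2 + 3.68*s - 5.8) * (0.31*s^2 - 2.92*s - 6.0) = -1.3919*s^4 + 14.2516*s^3 + 14.3964*s^2 - 5.144*s + 34.8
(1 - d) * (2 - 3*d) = 3*d^2 - 5*d + 2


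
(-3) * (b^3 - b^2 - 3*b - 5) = -3*b^3 + 3*b^2 + 9*b + 15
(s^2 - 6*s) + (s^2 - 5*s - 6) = 2*s^2 - 11*s - 6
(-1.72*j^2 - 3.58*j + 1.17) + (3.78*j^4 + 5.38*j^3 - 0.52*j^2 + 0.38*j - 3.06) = 3.78*j^4 + 5.38*j^3 - 2.24*j^2 - 3.2*j - 1.89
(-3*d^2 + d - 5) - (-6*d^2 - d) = 3*d^2 + 2*d - 5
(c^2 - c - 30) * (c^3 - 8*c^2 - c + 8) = c^5 - 9*c^4 - 23*c^3 + 249*c^2 + 22*c - 240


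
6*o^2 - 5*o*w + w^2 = (-3*o + w)*(-2*o + w)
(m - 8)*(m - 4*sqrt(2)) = m^2 - 8*m - 4*sqrt(2)*m + 32*sqrt(2)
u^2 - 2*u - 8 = (u - 4)*(u + 2)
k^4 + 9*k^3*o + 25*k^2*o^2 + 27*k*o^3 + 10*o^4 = (k + o)^2*(k + 2*o)*(k + 5*o)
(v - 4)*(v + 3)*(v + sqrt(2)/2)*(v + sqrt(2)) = v^4 - v^3 + 3*sqrt(2)*v^3/2 - 11*v^2 - 3*sqrt(2)*v^2/2 - 18*sqrt(2)*v - v - 12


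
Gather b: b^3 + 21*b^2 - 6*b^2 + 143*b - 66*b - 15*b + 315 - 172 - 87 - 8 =b^3 + 15*b^2 + 62*b + 48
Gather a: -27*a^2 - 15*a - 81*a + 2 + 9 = -27*a^2 - 96*a + 11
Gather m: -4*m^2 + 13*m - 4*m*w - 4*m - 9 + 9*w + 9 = -4*m^2 + m*(9 - 4*w) + 9*w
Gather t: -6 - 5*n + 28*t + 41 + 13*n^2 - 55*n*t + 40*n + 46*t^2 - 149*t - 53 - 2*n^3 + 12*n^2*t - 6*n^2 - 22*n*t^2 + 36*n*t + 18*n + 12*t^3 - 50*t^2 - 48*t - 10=-2*n^3 + 7*n^2 + 53*n + 12*t^3 + t^2*(-22*n - 4) + t*(12*n^2 - 19*n - 169) - 28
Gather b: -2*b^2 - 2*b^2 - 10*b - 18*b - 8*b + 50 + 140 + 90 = -4*b^2 - 36*b + 280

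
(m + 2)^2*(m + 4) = m^3 + 8*m^2 + 20*m + 16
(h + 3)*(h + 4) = h^2 + 7*h + 12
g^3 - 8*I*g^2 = g^2*(g - 8*I)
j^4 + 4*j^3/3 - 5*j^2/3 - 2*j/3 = j*(j - 1)*(j + 1/3)*(j + 2)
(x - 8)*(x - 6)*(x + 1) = x^3 - 13*x^2 + 34*x + 48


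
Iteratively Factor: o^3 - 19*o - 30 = (o - 5)*(o^2 + 5*o + 6) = (o - 5)*(o + 2)*(o + 3)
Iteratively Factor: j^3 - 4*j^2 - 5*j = (j - 5)*(j^2 + j) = j*(j - 5)*(j + 1)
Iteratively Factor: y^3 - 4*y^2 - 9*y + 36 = (y - 4)*(y^2 - 9) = (y - 4)*(y - 3)*(y + 3)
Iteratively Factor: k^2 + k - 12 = (k + 4)*(k - 3)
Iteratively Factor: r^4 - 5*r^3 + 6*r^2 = (r)*(r^3 - 5*r^2 + 6*r) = r^2*(r^2 - 5*r + 6) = r^2*(r - 3)*(r - 2)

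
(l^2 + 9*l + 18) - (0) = l^2 + 9*l + 18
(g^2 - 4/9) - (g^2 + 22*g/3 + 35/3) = -22*g/3 - 109/9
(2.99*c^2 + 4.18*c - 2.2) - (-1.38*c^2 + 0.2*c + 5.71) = 4.37*c^2 + 3.98*c - 7.91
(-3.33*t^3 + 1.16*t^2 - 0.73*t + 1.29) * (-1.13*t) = 3.7629*t^4 - 1.3108*t^3 + 0.8249*t^2 - 1.4577*t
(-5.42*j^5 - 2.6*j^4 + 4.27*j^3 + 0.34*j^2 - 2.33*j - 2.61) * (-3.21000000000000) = 17.3982*j^5 + 8.346*j^4 - 13.7067*j^3 - 1.0914*j^2 + 7.4793*j + 8.3781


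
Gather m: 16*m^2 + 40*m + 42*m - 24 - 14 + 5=16*m^2 + 82*m - 33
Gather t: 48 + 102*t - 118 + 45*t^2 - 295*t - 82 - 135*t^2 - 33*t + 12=-90*t^2 - 226*t - 140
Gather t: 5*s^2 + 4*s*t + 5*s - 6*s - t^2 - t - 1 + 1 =5*s^2 - s - t^2 + t*(4*s - 1)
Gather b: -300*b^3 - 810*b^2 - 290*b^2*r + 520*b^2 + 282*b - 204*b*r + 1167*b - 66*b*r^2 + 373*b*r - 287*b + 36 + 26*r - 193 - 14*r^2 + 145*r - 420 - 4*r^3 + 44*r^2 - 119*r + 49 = -300*b^3 + b^2*(-290*r - 290) + b*(-66*r^2 + 169*r + 1162) - 4*r^3 + 30*r^2 + 52*r - 528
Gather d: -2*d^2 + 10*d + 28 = -2*d^2 + 10*d + 28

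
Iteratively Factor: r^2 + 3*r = (r)*(r + 3)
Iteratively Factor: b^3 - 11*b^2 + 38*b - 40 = (b - 2)*(b^2 - 9*b + 20) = (b - 4)*(b - 2)*(b - 5)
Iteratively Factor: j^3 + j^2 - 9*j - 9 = (j + 1)*(j^2 - 9) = (j - 3)*(j + 1)*(j + 3)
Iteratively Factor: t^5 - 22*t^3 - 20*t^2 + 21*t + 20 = (t + 4)*(t^4 - 4*t^3 - 6*t^2 + 4*t + 5) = (t - 1)*(t + 4)*(t^3 - 3*t^2 - 9*t - 5) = (t - 1)*(t + 1)*(t + 4)*(t^2 - 4*t - 5) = (t - 5)*(t - 1)*(t + 1)*(t + 4)*(t + 1)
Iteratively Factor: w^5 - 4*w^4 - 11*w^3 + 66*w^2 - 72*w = (w - 3)*(w^4 - w^3 - 14*w^2 + 24*w) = w*(w - 3)*(w^3 - w^2 - 14*w + 24) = w*(w - 3)^2*(w^2 + 2*w - 8) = w*(w - 3)^2*(w + 4)*(w - 2)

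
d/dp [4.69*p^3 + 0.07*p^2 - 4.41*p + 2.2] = 14.07*p^2 + 0.14*p - 4.41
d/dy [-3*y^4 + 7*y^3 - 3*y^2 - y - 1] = -12*y^3 + 21*y^2 - 6*y - 1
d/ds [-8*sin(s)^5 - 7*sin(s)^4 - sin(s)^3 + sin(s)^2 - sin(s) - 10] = (-40*sin(s)^4 - 28*sin(s)^3 - 3*sin(s)^2 + 2*sin(s) - 1)*cos(s)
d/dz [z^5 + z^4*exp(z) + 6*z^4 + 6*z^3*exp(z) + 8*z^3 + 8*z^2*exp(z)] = z*(z^3*exp(z) + 5*z^3 + 10*z^2*exp(z) + 24*z^2 + 26*z*exp(z) + 24*z + 16*exp(z))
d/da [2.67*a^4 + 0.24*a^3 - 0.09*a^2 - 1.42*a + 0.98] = 10.68*a^3 + 0.72*a^2 - 0.18*a - 1.42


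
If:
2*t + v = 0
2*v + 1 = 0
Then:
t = 1/4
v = -1/2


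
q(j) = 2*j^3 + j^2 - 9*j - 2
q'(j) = 6*j^2 + 2*j - 9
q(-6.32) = -410.05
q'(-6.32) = 218.01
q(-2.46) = -3.58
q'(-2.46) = 22.39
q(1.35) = -7.41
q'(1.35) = 4.64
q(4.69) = 184.11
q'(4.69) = 132.36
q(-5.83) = -311.85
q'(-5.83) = 183.27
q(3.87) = 94.07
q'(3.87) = 88.60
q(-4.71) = -146.40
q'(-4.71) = 114.68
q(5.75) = 359.53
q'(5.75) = 200.88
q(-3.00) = -20.00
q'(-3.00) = 39.00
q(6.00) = 412.00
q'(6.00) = 219.00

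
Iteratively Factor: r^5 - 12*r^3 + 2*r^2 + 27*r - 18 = (r + 2)*(r^4 - 2*r^3 - 8*r^2 + 18*r - 9) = (r - 1)*(r + 2)*(r^3 - r^2 - 9*r + 9) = (r - 1)^2*(r + 2)*(r^2 - 9) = (r - 1)^2*(r + 2)*(r + 3)*(r - 3)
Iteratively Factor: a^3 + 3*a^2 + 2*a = (a + 2)*(a^2 + a) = (a + 1)*(a + 2)*(a)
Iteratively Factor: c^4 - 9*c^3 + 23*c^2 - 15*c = (c - 3)*(c^3 - 6*c^2 + 5*c) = (c - 3)*(c - 1)*(c^2 - 5*c) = (c - 5)*(c - 3)*(c - 1)*(c)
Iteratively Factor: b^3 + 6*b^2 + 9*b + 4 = (b + 4)*(b^2 + 2*b + 1) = (b + 1)*(b + 4)*(b + 1)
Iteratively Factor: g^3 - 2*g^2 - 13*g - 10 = (g + 1)*(g^2 - 3*g - 10) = (g + 1)*(g + 2)*(g - 5)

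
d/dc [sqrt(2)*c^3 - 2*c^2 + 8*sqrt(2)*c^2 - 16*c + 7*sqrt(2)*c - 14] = 3*sqrt(2)*c^2 - 4*c + 16*sqrt(2)*c - 16 + 7*sqrt(2)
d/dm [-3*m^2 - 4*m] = -6*m - 4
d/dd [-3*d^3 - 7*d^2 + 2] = d*(-9*d - 14)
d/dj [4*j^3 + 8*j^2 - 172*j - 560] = 12*j^2 + 16*j - 172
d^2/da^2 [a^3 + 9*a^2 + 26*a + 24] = 6*a + 18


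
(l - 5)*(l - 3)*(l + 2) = l^3 - 6*l^2 - l + 30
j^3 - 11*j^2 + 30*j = j*(j - 6)*(j - 5)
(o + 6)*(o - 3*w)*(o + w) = o^3 - 2*o^2*w + 6*o^2 - 3*o*w^2 - 12*o*w - 18*w^2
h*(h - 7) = h^2 - 7*h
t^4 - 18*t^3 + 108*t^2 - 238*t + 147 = (t - 7)^2*(t - 3)*(t - 1)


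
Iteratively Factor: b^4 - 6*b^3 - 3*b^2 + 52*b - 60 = (b + 3)*(b^3 - 9*b^2 + 24*b - 20) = (b - 2)*(b + 3)*(b^2 - 7*b + 10) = (b - 2)^2*(b + 3)*(b - 5)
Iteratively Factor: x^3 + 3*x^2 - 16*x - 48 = (x - 4)*(x^2 + 7*x + 12) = (x - 4)*(x + 3)*(x + 4)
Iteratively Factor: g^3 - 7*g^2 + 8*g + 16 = (g - 4)*(g^2 - 3*g - 4) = (g - 4)^2*(g + 1)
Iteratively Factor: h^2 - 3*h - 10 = (h + 2)*(h - 5)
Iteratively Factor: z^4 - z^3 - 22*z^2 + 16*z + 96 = (z - 4)*(z^3 + 3*z^2 - 10*z - 24) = (z - 4)*(z - 3)*(z^2 + 6*z + 8) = (z - 4)*(z - 3)*(z + 4)*(z + 2)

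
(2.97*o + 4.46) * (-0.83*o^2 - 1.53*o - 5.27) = -2.4651*o^3 - 8.2459*o^2 - 22.4757*o - 23.5042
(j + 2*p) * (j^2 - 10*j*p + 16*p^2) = j^3 - 8*j^2*p - 4*j*p^2 + 32*p^3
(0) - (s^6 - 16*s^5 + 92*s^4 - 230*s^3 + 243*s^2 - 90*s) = -s^6 + 16*s^5 - 92*s^4 + 230*s^3 - 243*s^2 + 90*s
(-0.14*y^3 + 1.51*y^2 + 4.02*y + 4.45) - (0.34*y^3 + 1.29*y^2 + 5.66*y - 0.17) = -0.48*y^3 + 0.22*y^2 - 1.64*y + 4.62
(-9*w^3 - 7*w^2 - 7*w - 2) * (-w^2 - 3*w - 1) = 9*w^5 + 34*w^4 + 37*w^3 + 30*w^2 + 13*w + 2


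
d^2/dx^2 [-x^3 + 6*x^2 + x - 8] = 12 - 6*x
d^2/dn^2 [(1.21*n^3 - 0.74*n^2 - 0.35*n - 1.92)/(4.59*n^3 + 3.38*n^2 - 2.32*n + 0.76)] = (-1.13686837721616e-13*n^7 - 68.725152*n^6 + 33.067278*n^5 - 615.921084*n^4 - 460.704296*n^3 + 4.32100799999999*n^2 + 140.109456*n - 12.893312)/(96.702579*n^9 + 213.630534*n^8 + 10.680012*n^7 - 129.307924*n^6 + 65.346576*n^5 + 32.06664*n^4 - 40.291312*n^3 + 18.128736*n^2 - 4.020096*n + 0.438976)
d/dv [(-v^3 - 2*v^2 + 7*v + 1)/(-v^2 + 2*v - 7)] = (v^4 - 4*v^3 + 24*v^2 + 30*v - 51)/(v^4 - 4*v^3 + 18*v^2 - 28*v + 49)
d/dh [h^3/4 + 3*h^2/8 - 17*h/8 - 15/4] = 3*h^2/4 + 3*h/4 - 17/8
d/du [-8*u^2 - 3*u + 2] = -16*u - 3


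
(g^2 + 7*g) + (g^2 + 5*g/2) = 2*g^2 + 19*g/2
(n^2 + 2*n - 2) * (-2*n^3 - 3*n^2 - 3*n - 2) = -2*n^5 - 7*n^4 - 5*n^3 - 2*n^2 + 2*n + 4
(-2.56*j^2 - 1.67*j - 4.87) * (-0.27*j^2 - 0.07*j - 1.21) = 0.6912*j^4 + 0.6301*j^3 + 4.5294*j^2 + 2.3616*j + 5.8927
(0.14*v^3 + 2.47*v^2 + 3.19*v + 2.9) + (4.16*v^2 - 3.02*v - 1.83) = 0.14*v^3 + 6.63*v^2 + 0.17*v + 1.07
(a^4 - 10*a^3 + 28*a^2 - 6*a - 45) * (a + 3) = a^5 - 7*a^4 - 2*a^3 + 78*a^2 - 63*a - 135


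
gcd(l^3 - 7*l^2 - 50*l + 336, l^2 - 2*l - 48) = l - 8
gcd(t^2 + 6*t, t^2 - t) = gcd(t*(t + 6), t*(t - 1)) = t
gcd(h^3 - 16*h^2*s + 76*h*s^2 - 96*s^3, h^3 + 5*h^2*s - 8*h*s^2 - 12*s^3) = -h + 2*s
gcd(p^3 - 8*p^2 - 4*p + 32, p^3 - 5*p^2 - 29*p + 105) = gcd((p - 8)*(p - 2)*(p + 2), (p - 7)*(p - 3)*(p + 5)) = 1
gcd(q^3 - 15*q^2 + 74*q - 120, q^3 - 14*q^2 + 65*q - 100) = q^2 - 9*q + 20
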